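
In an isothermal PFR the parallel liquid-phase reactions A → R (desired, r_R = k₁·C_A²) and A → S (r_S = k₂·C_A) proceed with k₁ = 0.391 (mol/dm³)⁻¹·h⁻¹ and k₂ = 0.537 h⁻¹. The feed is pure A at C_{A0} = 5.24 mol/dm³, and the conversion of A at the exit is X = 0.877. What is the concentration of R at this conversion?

C_A = C_{A0}(1−X) = 0.6445 mol/dm³.
Along a PFR/batch, dC_S/dC_A = −r_S/(r_R+r_S) = −k₂/(k₂+k₁·C_A).
Integrating from C_{A0} to C_A: C_S = (0.537/0.391)·ln[(0.537+0.391·5.24)/(0.537+0.391·0.645)] = 1.373·ln(2.586/0.7890) = 1.630 mol/dm³.
Then C_R = (C_{A0}−C_A) − C_S = 4.595 − 1.630 = 2.965 mol/dm³.

2.97 mol/dm³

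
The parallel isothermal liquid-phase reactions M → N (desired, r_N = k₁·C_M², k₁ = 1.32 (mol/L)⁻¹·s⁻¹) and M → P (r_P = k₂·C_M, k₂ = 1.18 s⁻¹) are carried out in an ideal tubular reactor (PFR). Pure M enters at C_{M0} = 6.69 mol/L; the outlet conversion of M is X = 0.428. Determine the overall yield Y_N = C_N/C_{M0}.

C_M = C_{M0}(1−X) = 3.827 mol/L.
Along a PFR/batch, dC_P/dC_M = −r_P/(r_N+r_P) = −k₂/(k₂+k₁·C_M).
Integrating from C_{M0} to C_M: C_P = (1.18/1.32)·ln[(1.18+1.32·6.69)/(1.18+1.32·3.83)] = 0.8939·ln(10.01/6.231) = 0.4238 mol/L.
Then C_N = (C_{M0}−C_M) − C_P = 2.863 − 0.4238 = 2.440 mol/L.
Y_N = C_N/C_{M0} = 2.440/6.69 = 0.365.

0.365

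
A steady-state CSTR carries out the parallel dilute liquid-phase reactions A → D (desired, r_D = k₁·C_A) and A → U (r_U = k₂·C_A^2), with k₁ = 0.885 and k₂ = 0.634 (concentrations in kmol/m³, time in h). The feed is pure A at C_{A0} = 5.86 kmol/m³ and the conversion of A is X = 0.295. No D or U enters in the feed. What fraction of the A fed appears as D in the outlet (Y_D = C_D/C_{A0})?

0.0745

Exit C_A = C_{A0}(1−X) = 5.86×0.705 = 4.131 kmol/m³.
In a CSTR the entire volume is at exit conditions, so r_D = 0.885×4.131 = 3.656 and r_U = 0.634×4.131^2 = 10.82.
Fraction of consumed A going to D: r_D/(r_D+r_U) = 0.2526.
C_D = 0.2526·C_{A0}·X = 0.2526×5.86×0.295 = 0.437 kmol/m³; Y_D = C_D/C_{A0} = 0.0745.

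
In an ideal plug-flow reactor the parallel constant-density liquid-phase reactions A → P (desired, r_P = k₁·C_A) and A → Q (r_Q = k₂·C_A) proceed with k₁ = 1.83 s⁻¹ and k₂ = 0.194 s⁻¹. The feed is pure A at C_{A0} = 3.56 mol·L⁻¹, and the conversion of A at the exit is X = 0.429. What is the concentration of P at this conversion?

1.38 mol·L⁻¹

C_A = C_{A0}(1−X) = 2.033 mol·L⁻¹.
Both paths are first order in A, so the instantaneous fraction to P is constant: dC_P/d(−C_A) = k₁/(k₁+k₂) = 0.9042.
C_P = 0.9042·(C_{A0}−C_A) = 0.9042×1.527 = 1.38 mol·L⁻¹.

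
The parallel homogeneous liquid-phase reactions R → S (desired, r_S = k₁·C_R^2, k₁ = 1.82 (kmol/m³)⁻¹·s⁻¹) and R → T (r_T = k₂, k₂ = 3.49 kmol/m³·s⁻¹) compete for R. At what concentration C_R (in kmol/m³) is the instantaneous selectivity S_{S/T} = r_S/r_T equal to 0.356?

S_{S/T} = (k₁/k₂)·C_R^2 ⇒ C_R = (S·k₂/k₁)^(0.5).
= (0.356×3.49/1.82)^(0.5) = (0.6827)^(0.5) = 0.826 kmol/m³.

0.826 kmol/m³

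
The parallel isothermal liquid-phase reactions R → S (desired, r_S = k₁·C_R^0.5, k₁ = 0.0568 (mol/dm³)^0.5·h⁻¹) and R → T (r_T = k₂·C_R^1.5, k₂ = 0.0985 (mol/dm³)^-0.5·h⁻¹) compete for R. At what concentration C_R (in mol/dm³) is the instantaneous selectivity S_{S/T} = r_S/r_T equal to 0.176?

3.28 mol/dm³

S_{S/T} = (k₁/k₂)·C_R⁻¹ ⇒ C_R = (S·k₂/k₁)^(-1).
= (0.176×0.0985/0.0568)^(-1) = (0.3052)^(-1) = 3.28 mol/dm³.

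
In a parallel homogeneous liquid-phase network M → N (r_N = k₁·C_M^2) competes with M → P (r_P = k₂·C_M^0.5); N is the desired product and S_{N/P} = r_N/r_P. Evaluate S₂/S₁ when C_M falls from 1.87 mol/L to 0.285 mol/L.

0.0595

S_{N/P} = (k₁/k₂)·C_M^1.5, so S₂/S₁ = (C_{M,2}/C_{M,1})^1.5.
= (0.285/1.87)^1.5 = (0.1524)^1.5 = 0.0595.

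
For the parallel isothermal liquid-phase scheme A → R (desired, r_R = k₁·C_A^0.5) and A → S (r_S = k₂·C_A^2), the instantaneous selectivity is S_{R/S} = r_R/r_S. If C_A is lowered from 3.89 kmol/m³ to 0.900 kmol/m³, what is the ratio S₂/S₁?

S_{R/S} = (k₁/k₂)·C_A^-1.5, so S₂/S₁ = (C_{A,2}/C_{A,1})^-1.5.
= (0.900/3.89)^(-1.5) = (0.2314)^(-1.5) = 8.99.

8.99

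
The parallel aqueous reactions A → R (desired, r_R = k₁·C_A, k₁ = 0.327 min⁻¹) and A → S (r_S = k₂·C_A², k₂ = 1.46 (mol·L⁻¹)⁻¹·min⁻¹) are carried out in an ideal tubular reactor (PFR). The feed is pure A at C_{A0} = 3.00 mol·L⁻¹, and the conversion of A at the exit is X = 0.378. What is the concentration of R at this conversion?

0.0971 mol·L⁻¹

C_A = C_{A0}(1−X) = 1.866 mol·L⁻¹.
Along a PFR/batch, dC_R/dC_A = −r_R/(r_R+r_S) = −k₁/(k₁+k₂·C_A).
Integrating from C_{A0} to C_A: C_R = (0.327/1.46)·ln[(0.327+1.46·3.00)/(0.327+1.46·1.87)] = 0.2240·ln(4.707/3.051) = 0.09708 mol·L⁻¹.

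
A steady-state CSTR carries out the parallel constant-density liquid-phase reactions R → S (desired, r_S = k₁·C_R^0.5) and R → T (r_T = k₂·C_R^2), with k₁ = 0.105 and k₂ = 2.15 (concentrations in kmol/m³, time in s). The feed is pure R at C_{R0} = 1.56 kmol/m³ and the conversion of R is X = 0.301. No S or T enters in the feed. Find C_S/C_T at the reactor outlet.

Exit C_R = C_{R0}(1−X) = 1.56×0.699 = 1.090 kmol/m³.
A CSTR operates uniformly at the exit composition, giving r_S = 0.1096 and r_T = 2.556 (each k·C_R^n at C_R = 1.090).
Overall selectivity = C_S/C_T = r_Sτ/(r_Tτ) = r_S/r_T = 0.0429.

0.0429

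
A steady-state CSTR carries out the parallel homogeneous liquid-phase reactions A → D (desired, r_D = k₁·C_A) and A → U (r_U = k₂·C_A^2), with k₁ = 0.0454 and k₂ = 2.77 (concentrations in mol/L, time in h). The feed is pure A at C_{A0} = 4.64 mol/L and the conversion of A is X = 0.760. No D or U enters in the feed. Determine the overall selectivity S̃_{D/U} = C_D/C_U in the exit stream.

0.0147

Exit C_A = C_{A0}(1−X) = 4.64×0.240 = 1.114 mol/L.
A CSTR operates uniformly at the exit composition, giving r_D = 0.05056 and r_U = 3.435 (each k·C_A^n at C_A = 1.114).
Overall selectivity = C_D/C_U = r_Dτ/(r_Uτ) = r_D/r_U = 0.0147.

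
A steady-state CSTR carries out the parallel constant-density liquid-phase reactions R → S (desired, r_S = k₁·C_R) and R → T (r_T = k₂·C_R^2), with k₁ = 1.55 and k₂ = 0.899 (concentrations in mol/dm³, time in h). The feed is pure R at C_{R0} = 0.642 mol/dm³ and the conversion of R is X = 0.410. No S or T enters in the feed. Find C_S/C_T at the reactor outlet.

4.55

Exit C_R = C_{R0}(1−X) = 0.642×0.590 = 0.3788 mol/dm³.
Rates in a CSTR are evaluated at the outlet concentration: r_S = 1.55×0.3788 = 0.5871, r_T = 0.899×0.3788^2 = 0.1290.
Overall selectivity = C_S/C_T = r_Sτ/(r_Tτ) = r_S/r_T = 4.55.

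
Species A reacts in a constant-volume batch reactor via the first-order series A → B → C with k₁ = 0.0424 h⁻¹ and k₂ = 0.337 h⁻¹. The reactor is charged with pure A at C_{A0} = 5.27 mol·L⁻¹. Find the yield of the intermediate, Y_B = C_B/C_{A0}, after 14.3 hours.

Solving the coupled first-order balances gives C_B(t) = [k₁/(k₂−k₁)]·C_{A0}·(e^(−k₁t) − e^(−k₂t)).
e^(−k₁t) = e^(−0.0424×14.3) = e^(−0.6063) = 0.5454; e^(−k₂t) = e^(−4.819) = 0.008074.
C_B = 0.0424×5.27/(0.337−0.0424) × (0.5454−0.008074) = 0.7585×0.5373 = 0.4075 mol·L⁻¹.
Y_B = C_B/C_{A0} = 0.4075/5.27 = 0.0773.

0.0773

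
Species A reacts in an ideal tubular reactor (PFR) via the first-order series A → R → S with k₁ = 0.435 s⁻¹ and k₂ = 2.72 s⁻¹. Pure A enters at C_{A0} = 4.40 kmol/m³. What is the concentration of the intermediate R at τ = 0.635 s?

0.487 kmol/m³

The intermediate concentration in a first-order A→B→C sequence is C_R = k₁C_{A0}(e^(−k₁τ) − e^(−k₂τ))/(k₂−k₁).
e^(−k₁τ) = e^(−0.435×0.635) = e^(−0.2762) = 0.7586; e^(−k₂τ) = e^(−1.727) = 0.1778.
C_R = 0.435×4.40/(2.72−0.435) × (0.7586−0.1778) = 0.8376×0.5809 = 0.4866 kmol/m³.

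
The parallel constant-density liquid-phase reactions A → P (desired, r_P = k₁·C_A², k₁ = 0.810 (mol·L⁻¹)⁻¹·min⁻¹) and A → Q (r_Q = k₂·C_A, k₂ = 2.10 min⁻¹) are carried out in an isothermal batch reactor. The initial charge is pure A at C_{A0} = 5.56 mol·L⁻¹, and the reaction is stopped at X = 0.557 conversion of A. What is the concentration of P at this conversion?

1.86 mol·L⁻¹

C_A = C_{A0}(1−X) = 2.463 mol·L⁻¹.
Along a PFR/batch, dC_Q/dC_A = −r_Q/(r_P+r_Q) = −k₂/(k₂+k₁·C_A).
Integrating from C_{A0} to C_A: C_Q = (2.10/0.810)·ln[(2.10+0.810·5.56)/(2.10+0.810·2.46)] = 2.593·ln(6.604/4.095) = 1.239 mol·L⁻¹.
Then C_P = (C_{A0}−C_A) − C_Q = 3.097 − 1.239 = 1.858 mol·L⁻¹.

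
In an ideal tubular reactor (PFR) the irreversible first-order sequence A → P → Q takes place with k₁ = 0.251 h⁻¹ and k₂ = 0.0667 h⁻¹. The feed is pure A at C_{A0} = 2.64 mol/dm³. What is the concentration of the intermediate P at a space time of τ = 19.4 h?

0.958 mol/dm³

Solving the coupled first-order balances gives C_P(τ) = [k₁/(k₂−k₁)]·C_{A0}·(e^(−k₁τ) − e^(−k₂τ)).
e^(−k₁τ) = e^(−0.251×19.4) = e^(−4.869) = 0.007678; e^(−k₂τ) = e^(−1.294) = 0.2742.
C_P = 0.251×2.64/(0.0667−0.251) × (0.007678−0.2742) = (-3.595)×(-0.2665) = 0.9582 mol/dm³.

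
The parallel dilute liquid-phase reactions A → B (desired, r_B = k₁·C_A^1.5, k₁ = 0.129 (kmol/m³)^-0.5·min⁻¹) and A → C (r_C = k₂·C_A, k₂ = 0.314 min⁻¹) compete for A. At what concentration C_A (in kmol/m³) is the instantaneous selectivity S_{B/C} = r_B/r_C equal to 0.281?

0.468 kmol/m³

S_{B/C} = (k₁/k₂)·C_A^0.5 ⇒ C_A = (S·k₂/k₁)^(2).
= (0.281×0.314/0.129)^(2) = (0.6840)^(2) = 0.468 kmol/m³.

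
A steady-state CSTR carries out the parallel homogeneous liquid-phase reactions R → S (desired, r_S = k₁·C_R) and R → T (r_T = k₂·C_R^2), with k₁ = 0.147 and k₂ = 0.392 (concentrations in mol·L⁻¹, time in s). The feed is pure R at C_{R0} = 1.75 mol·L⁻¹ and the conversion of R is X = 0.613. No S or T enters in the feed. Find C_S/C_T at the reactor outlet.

Exit C_R = C_{R0}(1−X) = 1.75×0.387 = 0.6773 mol·L⁻¹.
A CSTR operates uniformly at the exit composition, giving r_S = 0.09956 and r_T = 0.1798 (each k·C_R^n at C_R = 0.6773).
Overall selectivity = C_S/C_T = r_Sτ/(r_Tτ) = r_S/r_T = 0.554.

0.554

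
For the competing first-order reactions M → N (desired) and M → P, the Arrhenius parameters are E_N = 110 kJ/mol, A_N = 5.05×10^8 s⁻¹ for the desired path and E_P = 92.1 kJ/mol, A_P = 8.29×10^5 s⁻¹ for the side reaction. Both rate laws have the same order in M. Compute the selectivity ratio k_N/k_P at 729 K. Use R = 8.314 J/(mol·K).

31.8

Since both paths have the same order in M, the concentration cancels and S_{N/P} = k_N/k_P = (A_N/A_P)·exp[(E_P−E_N)/(RT)].
(E_P−E_N)/(RT) = (92.1−110)×10³/(8.314×729) = -17900/6061 = -2.953.
k_N/k_P = (5.05×10^8/8.29×10^5)·exp(-2.953) = 609.2 × 0.05216 = 31.8.
Since E_N > E_P, raising the temperature improves selectivity toward N.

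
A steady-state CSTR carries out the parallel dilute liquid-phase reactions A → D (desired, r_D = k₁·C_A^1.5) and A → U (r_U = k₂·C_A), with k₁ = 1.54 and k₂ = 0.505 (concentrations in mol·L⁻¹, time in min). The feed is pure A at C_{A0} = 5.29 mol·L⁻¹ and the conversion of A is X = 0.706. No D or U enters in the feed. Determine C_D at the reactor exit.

Exit C_A = C_{A0}(1−X) = 5.29×0.294 = 1.555 mol·L⁻¹.
A CSTR operates uniformly at the exit composition, giving r_D = 2.987 and r_U = 0.7854 (each k·C_A^n at C_A = 1.555).
Fraction of consumed A going to D: r_D/(r_D+r_U) = 0.7918.
C_D = 0.7918·C_{A0}·X = 0.7918×5.29×0.706 = 2.96 mol·L⁻¹.

2.96 mol·L⁻¹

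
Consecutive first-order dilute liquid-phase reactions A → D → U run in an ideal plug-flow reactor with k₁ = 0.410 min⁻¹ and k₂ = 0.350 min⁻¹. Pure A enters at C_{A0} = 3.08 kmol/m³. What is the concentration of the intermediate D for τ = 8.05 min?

0.482 kmol/m³

The intermediate concentration in a first-order A→B→C sequence is C_D = k₁C_{A0}(e^(−k₁τ) − e^(−k₂τ))/(k₂−k₁).
e^(−k₁τ) = e^(−0.410×8.05) = e^(−3.300) = 0.03686; e^(−k₂τ) = e^(−2.817) = 0.05976.
C_D = 0.410×3.08/(0.350−0.410) × (0.03686−0.05976) = (-21.05)×(-0.02289) = 0.4818 kmol/m³.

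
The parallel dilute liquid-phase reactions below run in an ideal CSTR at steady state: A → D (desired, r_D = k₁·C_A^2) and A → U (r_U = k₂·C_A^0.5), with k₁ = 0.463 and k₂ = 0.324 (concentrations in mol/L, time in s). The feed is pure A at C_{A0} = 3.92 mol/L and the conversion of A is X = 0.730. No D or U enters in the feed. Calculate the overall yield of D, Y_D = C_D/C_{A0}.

Exit C_A = C_{A0}(1−X) = 3.92×0.270 = 1.058 mol/L.
Rates in a CSTR are evaluated at the outlet concentration: r_D = 0.463×1.058^2 = 0.5187, r_U = 0.324×1.058^0.5 = 0.3333.
Fraction of consumed A going to D: r_D/(r_D+r_U) = 0.6088.
C_D = 0.6088·C_{A0}·X = 0.6088×3.92×0.730 = 1.74 mol/L; Y_D = C_D/C_{A0} = 0.444.

0.444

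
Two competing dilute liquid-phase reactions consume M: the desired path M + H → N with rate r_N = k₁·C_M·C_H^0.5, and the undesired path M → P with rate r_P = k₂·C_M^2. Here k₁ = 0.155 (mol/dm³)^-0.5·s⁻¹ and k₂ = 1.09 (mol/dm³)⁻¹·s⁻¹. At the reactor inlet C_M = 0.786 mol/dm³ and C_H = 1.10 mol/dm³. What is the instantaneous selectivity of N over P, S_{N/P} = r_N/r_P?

S_{N/P} = r_N/r_P = (k₁·C_M·C_H^0.5)/(k₂·C_M^2) = (k₁/k₂)·C_M⁻¹·C_H^0.5.
= (0.155×0.7860×1.100^0.5) / (1.09×0.7860^2) = 0.1278/0.6734 = 0.190.

0.190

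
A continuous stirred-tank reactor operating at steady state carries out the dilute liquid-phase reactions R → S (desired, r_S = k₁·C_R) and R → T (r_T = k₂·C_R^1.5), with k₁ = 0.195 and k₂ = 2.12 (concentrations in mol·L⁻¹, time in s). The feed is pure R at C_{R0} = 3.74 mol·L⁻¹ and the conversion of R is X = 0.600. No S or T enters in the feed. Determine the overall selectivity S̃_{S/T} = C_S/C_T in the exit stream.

Exit C_R = C_{R0}(1−X) = 3.74×0.400 = 1.496 mol·L⁻¹.
A CSTR operates uniformly at the exit composition, giving r_S = 0.2917 and r_T = 3.879 (each k·C_R^n at C_R = 1.496).
Overall selectivity = C_S/C_T = r_Sτ/(r_Tτ) = r_S/r_T = 0.0752.

0.0752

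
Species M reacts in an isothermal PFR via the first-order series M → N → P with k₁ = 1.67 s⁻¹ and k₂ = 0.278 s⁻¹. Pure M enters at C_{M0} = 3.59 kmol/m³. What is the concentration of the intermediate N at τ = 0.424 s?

1.71 kmol/m³

The intermediate concentration in a first-order A→B→C sequence is C_N = k₁C_{M0}(e^(−k₁τ) − e^(−k₂τ))/(k₂−k₁).
e^(−k₁τ) = e^(−1.67×0.424) = e^(−0.7081) = 0.4926; e^(−k₂τ) = e^(−0.1179) = 0.8888.
C_N = 1.67×3.59/(0.278−1.67) × (0.4926−0.8888) = (-4.307)×(-0.3962) = 1.707 kmol/m³.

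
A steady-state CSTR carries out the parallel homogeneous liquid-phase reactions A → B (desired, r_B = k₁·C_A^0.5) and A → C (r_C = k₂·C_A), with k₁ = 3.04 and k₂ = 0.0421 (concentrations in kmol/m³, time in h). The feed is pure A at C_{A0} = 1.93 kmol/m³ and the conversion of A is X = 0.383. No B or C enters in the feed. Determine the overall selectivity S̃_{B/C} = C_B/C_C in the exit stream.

Exit C_A = C_{A0}(1−X) = 1.93×0.617 = 1.191 kmol/m³.
In a CSTR the entire volume is at exit conditions, so r_B = 3.04×1.191^0.5 = 3.317 and r_C = 0.0421×1.191 = 0.05013.
Overall selectivity = C_B/C_C = r_Bτ/(r_Cτ) = r_B/r_C = 66.2.

66.2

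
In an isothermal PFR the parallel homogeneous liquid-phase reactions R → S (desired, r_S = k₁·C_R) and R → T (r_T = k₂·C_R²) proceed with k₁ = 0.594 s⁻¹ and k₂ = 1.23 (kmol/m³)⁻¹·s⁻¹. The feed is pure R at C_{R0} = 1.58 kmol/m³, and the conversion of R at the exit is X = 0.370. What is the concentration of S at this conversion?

0.161 kmol/m³

C_R = C_{R0}(1−X) = 0.9954 kmol/m³.
Along a PFR/batch, dC_S/dC_R = −r_S/(r_S+r_T) = −k₁/(k₁+k₂·C_R).
Integrating from C_{R0} to C_R: C_S = (0.594/1.23)·ln[(0.594+1.23·1.58)/(0.594+1.23·0.995)] = 0.4829·ln(2.537/1.818) = 0.1609 kmol/m³.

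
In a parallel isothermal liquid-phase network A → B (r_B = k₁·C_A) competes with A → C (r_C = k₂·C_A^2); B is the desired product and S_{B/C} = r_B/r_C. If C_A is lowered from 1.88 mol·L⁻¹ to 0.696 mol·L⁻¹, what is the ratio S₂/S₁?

2.70

S_{B/C} = (k₁/k₂)·C_A⁻¹, so S₂/S₁ = (C_{A,2}/C_{A,1})⁻¹.
= 1.88/0.696 = 2.70.
Selectivity toward B rises as C_A falls — low-concentration operation is favoured.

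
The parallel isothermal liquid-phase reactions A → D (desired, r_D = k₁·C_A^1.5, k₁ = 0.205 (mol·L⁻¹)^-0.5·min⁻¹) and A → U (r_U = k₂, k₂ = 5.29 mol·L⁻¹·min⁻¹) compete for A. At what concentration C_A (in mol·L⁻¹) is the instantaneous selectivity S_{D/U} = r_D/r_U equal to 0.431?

S_{D/U} = (k₁/k₂)·C_A^1.5 ⇒ C_A = (S·k₂/k₁)^(1/1.5).
= (0.431×5.29/0.205)^(0.6667) = (11.12)^(0.6667) = 4.98 mol·L⁻¹.

4.98 mol·L⁻¹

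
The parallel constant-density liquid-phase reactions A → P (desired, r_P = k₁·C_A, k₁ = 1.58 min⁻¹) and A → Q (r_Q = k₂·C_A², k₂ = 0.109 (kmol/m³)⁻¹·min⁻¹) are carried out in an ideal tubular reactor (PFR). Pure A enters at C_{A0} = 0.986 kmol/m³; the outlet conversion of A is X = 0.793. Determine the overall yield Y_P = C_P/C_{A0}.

C_A = C_{A0}(1−X) = 0.2041 kmol/m³.
Along a PFR/batch, dC_P/dC_A = −r_P/(r_P+r_Q) = −k₁/(k₁+k₂·C_A).
Integrating from C_{A0} to C_A: C_P = (1.58/0.109)·ln[(1.58+0.109·0.986)/(1.58+0.109·0.204)] = 14.50·ln(1.687/1.602) = 0.7512 kmol/m³.
Y_P = C_P/C_{A0} = 0.7512/0.986 = 0.762.

0.762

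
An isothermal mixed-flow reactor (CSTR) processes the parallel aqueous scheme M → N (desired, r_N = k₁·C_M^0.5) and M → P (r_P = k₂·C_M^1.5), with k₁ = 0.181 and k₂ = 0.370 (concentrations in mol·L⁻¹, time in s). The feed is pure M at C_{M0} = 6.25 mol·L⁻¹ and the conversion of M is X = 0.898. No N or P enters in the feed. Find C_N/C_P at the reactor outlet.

Exit C_M = C_{M0}(1−X) = 6.25×0.102 = 0.6375 mol·L⁻¹.
A CSTR operates uniformly at the exit composition, giving r_N = 0.1445 and r_P = 0.1883 (each k·C_M^n at C_M = 0.6375).
Overall selectivity = C_N/C_P = r_Nτ/(r_Pτ) = r_N/r_P = 0.767.

0.767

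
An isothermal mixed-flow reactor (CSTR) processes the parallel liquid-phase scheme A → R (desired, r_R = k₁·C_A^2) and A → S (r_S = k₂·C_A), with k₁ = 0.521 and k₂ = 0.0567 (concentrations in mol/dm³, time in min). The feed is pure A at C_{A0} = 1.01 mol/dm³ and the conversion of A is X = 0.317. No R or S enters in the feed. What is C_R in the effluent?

Exit C_A = C_{A0}(1−X) = 1.01×0.683 = 0.6898 mol/dm³.
Rates in a CSTR are evaluated at the outlet concentration: r_R = 0.521×0.6898^2 = 0.2479, r_S = 0.0567×0.6898 = 0.03911.
Fraction of consumed A going to R: r_R/(r_R+r_S) = 0.8637.
C_R = 0.8637·C_{A0}·X = 0.8637×1.01×0.317 = 0.277 mol/dm³.

0.277 mol/dm³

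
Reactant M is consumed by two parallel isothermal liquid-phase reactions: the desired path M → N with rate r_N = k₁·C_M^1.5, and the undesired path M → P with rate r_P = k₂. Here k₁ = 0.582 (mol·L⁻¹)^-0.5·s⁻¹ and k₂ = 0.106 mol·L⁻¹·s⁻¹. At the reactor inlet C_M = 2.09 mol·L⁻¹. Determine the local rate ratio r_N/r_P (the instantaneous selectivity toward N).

16.6

S_{N/P} = r_N/r_P = (k₁·C_M^1.5)/(k₂) = (k₁/k₂)·C_M^1.5.
= (0.582×2.090^1.5) / (0.106) = 1.759/0.1060 = 16.6.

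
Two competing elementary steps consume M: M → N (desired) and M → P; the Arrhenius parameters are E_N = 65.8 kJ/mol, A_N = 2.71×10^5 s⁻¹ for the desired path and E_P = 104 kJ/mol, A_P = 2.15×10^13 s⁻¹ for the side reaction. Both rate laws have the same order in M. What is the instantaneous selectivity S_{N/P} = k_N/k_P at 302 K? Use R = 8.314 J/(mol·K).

0.0510

With equal orders, S_{N/P} = k_N/k_P = (A_N/A_P)·exp[(E_P−E_N)/(RT)].
(E_P−E_N)/(RT) = (104−65.8)×10³/(8.314×302) = 38200/2511 = 15.21.
k_N/k_P = (2.71×10^5/2.15×10^13)·exp(15.21) = 1.260×10^-8 × 4.050×10^6 = 0.0510.
Since E_N < E_P, lowering the temperature improves selectivity toward N.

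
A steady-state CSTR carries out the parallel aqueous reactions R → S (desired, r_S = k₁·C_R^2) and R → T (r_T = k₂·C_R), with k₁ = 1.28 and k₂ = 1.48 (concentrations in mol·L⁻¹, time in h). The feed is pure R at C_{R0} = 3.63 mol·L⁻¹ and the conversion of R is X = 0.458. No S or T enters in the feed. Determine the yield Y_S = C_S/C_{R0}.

Exit C_R = C_{R0}(1−X) = 3.63×0.542 = 1.967 mol·L⁻¹.
In a CSTR the entire volume is at exit conditions, so r_S = 1.28×1.967^2 = 4.955 and r_T = 1.48×1.967 = 2.912.
Fraction of consumed R going to S: r_S/(r_S+r_T) = 0.6298.
C_S = 0.6298·C_{R0}·X = 0.6298×3.63×0.458 = 1.05 mol·L⁻¹; Y_S = C_S/C_{R0} = 0.288.

0.288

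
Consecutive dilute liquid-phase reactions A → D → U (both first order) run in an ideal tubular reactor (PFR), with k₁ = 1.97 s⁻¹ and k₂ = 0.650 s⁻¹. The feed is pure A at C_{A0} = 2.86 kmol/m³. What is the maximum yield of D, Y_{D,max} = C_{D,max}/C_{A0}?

At the optimum, C_{D,max}/C_{A0} = (k₁/k₂)^[k₂/(k₂−k₁)].
= (1.97/0.650)^(0.650/(0.650−1.97)) = (3.031)^(-0.4924) = 0.5793.

0.579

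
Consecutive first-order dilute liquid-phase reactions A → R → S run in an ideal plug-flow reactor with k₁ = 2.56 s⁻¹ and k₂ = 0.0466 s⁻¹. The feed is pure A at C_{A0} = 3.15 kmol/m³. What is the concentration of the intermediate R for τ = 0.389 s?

1.97 kmol/m³

For first-order series with pure A initially, C_R(τ) = k₁C_{A0}/(k₂−k₁)·(e^(−k₁τ) − e^(−k₂τ)).
e^(−k₁τ) = e^(−2.56×0.389) = e^(−0.9958) = 0.3694; e^(−k₂τ) = e^(−0.01813) = 0.9820.
C_R = 2.56×3.15/(0.0466−2.56) × (0.3694−0.9820) = (-3.208)×(-0.6126) = 1.966 kmol/m³.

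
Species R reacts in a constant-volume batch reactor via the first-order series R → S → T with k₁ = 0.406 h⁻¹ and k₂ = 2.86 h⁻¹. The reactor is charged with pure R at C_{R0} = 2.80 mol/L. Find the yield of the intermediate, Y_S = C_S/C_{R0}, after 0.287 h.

For first-order series with pure R initially, C_S(t) = k₁C_{R0}/(k₂−k₁)·(e^(−k₁t) − e^(−k₂t)).
e^(−k₁t) = e^(−0.406×0.287) = e^(−0.1165) = 0.8900; e^(−k₂t) = e^(−0.8208) = 0.4401.
C_S = 0.406×2.80/(2.86−0.406) × (0.8900−0.4401) = 0.4632×0.4499 = 0.2084 mol/L.
Y_S = C_S/C_{R0} = 0.2084/2.80 = 0.0744.

0.0744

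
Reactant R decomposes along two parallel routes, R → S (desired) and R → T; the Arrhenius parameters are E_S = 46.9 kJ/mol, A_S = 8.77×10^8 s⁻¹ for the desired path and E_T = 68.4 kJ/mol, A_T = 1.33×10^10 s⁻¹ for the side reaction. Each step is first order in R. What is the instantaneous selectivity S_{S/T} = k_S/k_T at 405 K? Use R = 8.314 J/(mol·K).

With equal orders, S_{S/T} = k_S/k_T = (A_S/A_T)·exp[(E_T−E_S)/(RT)].
(E_T−E_S)/(RT) = (68.4−46.9)×10³/(8.314×405) = 21500/3367 = 6.385.
k_S/k_T = (8.77×10^8/1.33×10^10)·exp(6.385) = 0.06594 × 593.0 = 39.1.

39.1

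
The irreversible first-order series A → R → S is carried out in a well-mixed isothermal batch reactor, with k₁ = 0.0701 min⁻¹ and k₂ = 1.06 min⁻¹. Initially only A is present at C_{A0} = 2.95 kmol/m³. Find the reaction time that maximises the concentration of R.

Setting dC_R/dt = 0 gives t_opt = ln(k₂/k₁)/(k₂−k₁).
= ln(1.06/0.0701)/(1.06−0.0701) = ln(15.12)/0.9899 = 2.716/0.9899 = 2.74 min.

2.74 min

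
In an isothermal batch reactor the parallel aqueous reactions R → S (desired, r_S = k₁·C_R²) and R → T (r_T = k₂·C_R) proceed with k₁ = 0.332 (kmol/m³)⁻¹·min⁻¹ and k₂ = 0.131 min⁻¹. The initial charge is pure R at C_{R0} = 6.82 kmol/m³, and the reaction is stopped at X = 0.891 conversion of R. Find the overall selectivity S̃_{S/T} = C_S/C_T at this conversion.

7.34

C_R = C_{R0}(1−X) = 0.7434 kmol/m³.
Along a PFR/batch, dC_T/dC_R = −r_T/(r_S+r_T) = −k₂/(k₂+k₁·C_R).
Integrating from C_{R0} to C_R: C_T = (0.131/0.332)·ln[(0.131+0.332·6.82)/(0.131+0.332·0.743)] = 0.3946·ln(2.395/0.3778) = 0.7287 kmol/m³.
Then C_S = (C_{R0}−C_R) − C_T = 6.077 − 0.7287 = 5.348 kmol/m³.
S̃_{S/T} = C_S/C_T = 5.348/0.7287 = 7.34.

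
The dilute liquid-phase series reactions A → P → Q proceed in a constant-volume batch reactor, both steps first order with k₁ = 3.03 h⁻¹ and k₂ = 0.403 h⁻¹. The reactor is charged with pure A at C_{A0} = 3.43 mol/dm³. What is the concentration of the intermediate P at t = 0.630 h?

2.48 mol/dm³

Solving the coupled first-order balances gives C_P(t) = [k₁/(k₂−k₁)]·C_{A0}·(e^(−k₁t) − e^(−k₂t)).
e^(−k₁t) = e^(−3.03×0.630) = e^(−1.909) = 0.1482; e^(−k₂t) = e^(−0.2539) = 0.7758.
C_P = 3.03×3.43/(0.403−3.03) × (0.1482−0.7758) = (-3.956)×(-0.6275) = 2.483 mol/dm³.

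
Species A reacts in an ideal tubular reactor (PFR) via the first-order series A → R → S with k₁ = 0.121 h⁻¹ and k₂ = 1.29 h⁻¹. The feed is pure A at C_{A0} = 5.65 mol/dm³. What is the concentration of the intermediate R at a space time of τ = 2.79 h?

0.401 mol/dm³

For first-order series with pure A initially, C_R(τ) = k₁C_{A0}/(k₂−k₁)·(e^(−k₁τ) − e^(−k₂τ)).
e^(−k₁τ) = e^(−0.121×2.79) = e^(−0.3376) = 0.7135; e^(−k₂τ) = e^(−3.599) = 0.02735.
C_R = 0.121×5.65/(1.29−0.121) × (0.7135−0.02735) = 0.5848×0.6861 = 0.4013 mol/dm³.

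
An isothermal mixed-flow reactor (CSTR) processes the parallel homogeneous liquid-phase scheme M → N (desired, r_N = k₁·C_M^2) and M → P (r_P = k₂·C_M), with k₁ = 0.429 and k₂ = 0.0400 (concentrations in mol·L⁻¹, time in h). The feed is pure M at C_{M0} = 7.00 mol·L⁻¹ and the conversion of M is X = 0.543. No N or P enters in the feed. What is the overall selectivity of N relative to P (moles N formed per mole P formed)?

Exit C_M = C_{M0}(1−X) = 7.00×0.457 = 3.199 mol·L⁻¹.
A CSTR operates uniformly at the exit composition, giving r_N = 4.390 and r_P = 0.1280 (each k·C_M^n at C_M = 3.199).
Overall selectivity = C_N/C_P = r_Nτ/(r_Pτ) = r_N/r_P = 34.3.

34.3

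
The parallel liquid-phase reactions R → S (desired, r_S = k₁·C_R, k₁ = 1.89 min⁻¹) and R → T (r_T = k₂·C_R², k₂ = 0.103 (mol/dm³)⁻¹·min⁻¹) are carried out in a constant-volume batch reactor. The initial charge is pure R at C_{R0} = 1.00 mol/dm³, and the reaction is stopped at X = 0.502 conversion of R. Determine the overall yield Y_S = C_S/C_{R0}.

0.482

C_R = C_{R0}(1−X) = 0.4980 mol/dm³.
Along a PFR/batch, dC_S/dC_R = −r_S/(r_S+r_T) = −k₁/(k₁+k₂·C_R).
Integrating from C_{R0} to C_R: C_S = (1.89/0.103)·ln[(1.89+0.103·1.00)/(1.89+0.103·0.498)] = 18.35·ln(1.993/1.941) = 0.4823 mol/dm³.
Y_S = C_S/C_{R0} = 0.4823/1.00 = 0.482.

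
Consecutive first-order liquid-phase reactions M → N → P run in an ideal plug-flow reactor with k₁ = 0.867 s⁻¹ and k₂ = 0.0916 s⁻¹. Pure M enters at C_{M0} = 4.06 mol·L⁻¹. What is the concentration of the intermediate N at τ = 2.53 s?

The intermediate concentration in a first-order A→B→C sequence is C_N = k₁C_{M0}(e^(−k₁τ) − e^(−k₂τ))/(k₂−k₁).
e^(−k₁τ) = e^(−0.867×2.53) = e^(−2.194) = 0.1115; e^(−k₂τ) = e^(−0.2317) = 0.7931.
C_N = 0.867×4.06/(0.0916−0.867) × (0.1115−0.7931) = (-4.540)×(-0.6816) = 3.094 mol·L⁻¹.

3.09 mol·L⁻¹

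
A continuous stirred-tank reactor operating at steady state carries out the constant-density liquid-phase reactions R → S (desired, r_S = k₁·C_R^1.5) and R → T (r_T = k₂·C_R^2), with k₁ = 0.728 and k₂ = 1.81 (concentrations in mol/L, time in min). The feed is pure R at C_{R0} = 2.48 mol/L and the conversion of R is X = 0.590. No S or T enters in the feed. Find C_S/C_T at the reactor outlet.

0.399

Exit C_R = C_{R0}(1−X) = 2.48×0.410 = 1.017 mol/L.
In a CSTR the entire volume is at exit conditions, so r_S = 0.728×1.017^1.5 = 0.7464 and r_T = 1.81×1.017^2 = 1.871.
Overall selectivity = C_S/C_T = r_Sτ/(r_Tτ) = r_S/r_T = 0.399.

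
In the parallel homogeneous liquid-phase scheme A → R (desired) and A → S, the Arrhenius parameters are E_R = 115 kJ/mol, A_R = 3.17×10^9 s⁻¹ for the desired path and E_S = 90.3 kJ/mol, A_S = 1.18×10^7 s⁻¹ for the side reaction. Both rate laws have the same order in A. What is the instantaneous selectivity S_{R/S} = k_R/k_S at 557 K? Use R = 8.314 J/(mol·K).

Since both paths have the same order in A, the concentration cancels and S_{R/S} = k_R/k_S = (A_R/A_S)·exp[(E_S−E_R)/(RT)].
(E_S−E_R)/(RT) = (90.3−115)×10³/(8.314×557) = -24700/4631 = -5.334.
k_R/k_S = (3.17×10^9/1.18×10^7)·exp(-5.334) = 268.6 × 0.004826 = 1.30.
Since E_R > E_S, raising the temperature improves selectivity toward R.

1.30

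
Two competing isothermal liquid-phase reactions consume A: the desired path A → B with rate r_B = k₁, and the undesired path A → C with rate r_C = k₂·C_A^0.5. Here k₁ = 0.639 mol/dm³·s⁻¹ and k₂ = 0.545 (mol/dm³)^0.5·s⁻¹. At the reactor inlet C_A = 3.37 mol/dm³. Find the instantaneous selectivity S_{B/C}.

0.639

S_{B/C} = r_B/r_C = (k₁)/(k₂·C_A^0.5) = (k₁/k₂)·C_A^-0.5.
= (0.639) / (0.545×3.370^0.5) = 0.6390/1.000 = 0.639.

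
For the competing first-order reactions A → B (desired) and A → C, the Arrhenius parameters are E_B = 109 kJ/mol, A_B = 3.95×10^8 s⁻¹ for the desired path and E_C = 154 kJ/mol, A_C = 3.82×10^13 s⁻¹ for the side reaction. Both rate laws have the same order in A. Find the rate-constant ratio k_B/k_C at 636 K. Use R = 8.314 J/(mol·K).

0.0513

Since both paths have the same order in A, the concentration cancels and S_{B/C} = k_B/k_C = (A_B/A_C)·exp[(E_C−E_B)/(RT)].
(E_C−E_B)/(RT) = (154−109)×10³/(8.314×636) = 45000/5288 = 8.510.
k_B/k_C = (3.95×10^8/3.82×10^13)·exp(8.510) = 1.034×10^-5 × 4966 = 0.0513.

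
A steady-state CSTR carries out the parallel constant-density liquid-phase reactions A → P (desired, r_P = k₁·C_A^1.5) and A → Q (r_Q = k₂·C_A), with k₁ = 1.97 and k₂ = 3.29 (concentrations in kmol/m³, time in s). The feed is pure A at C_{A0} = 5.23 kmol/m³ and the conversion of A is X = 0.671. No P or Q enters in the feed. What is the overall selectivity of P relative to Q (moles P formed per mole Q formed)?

0.785

Exit C_A = C_{A0}(1−X) = 5.23×0.329 = 1.721 kmol/m³.
A CSTR operates uniformly at the exit composition, giving r_P = 4.446 and r_Q = 5.661 (each k·C_A^n at C_A = 1.721).
Overall selectivity = C_P/C_Q = r_Pτ/(r_Qτ) = r_P/r_Q = 0.785.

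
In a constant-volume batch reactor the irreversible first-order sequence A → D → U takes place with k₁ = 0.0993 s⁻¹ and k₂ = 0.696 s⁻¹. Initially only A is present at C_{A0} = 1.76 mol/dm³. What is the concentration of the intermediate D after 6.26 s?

Solving the coupled first-order balances gives C_D(t) = [k₁/(k₂−k₁)]·C_{A0}·(e^(−k₁t) − e^(−k₂t)).
e^(−k₁t) = e^(−0.0993×6.26) = e^(−0.6216) = 0.5371; e^(−k₂t) = e^(−4.357) = 0.01282.
C_D = 0.0993×1.76/(0.696−0.0993) × (0.5371−0.01282) = 0.2929×0.5243 = 0.1536 mol/dm³.

0.154 mol/dm³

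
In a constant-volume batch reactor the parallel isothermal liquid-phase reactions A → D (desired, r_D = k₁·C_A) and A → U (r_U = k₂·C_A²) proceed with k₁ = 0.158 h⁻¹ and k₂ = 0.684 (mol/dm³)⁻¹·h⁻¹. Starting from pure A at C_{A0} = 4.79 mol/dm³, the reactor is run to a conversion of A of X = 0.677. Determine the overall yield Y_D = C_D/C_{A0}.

C_A = C_{A0}(1−X) = 1.547 mol/dm³.
Along a PFR/batch, dC_D/dC_A = −r_D/(r_D+r_U) = −k₁/(k₁+k₂·C_A).
Integrating from C_{A0} to C_A: C_D = (0.158/0.684)·ln[(0.158+0.684·4.79)/(0.158+0.684·1.55)] = 0.2310·ln(3.434/1.216) = 0.2398 mol/dm³.
Y_D = C_D/C_{A0} = 0.2398/4.79 = 0.0501.

0.0501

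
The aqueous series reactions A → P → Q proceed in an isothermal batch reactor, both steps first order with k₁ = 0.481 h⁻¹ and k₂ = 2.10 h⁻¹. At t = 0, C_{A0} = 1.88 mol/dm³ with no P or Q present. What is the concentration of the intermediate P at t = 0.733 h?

0.273 mol/dm³

For first-order series with pure A initially, C_P(t) = k₁C_{A0}/(k₂−k₁)·(e^(−k₁t) − e^(−k₂t)).
e^(−k₁t) = e^(−0.481×0.733) = e^(−0.3526) = 0.7029; e^(−k₂t) = e^(−1.539) = 0.2145.
C_P = 0.481×1.88/(2.10−0.481) × (0.7029−0.2145) = 0.5585×0.4883 = 0.2728 mol/dm³.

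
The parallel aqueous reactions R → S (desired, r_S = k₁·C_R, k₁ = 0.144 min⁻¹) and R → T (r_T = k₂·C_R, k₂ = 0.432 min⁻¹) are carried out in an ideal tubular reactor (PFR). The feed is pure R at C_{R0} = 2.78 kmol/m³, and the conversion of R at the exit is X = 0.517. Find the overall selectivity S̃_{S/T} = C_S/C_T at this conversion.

C_R = C_{R0}(1−X) = 1.343 kmol/m³.
Both paths are first order in R, so the instantaneous fraction to S is constant: dC_S/d(−C_R) = k₁/(k₁+k₂) = 0.2500.
C_S = 0.2500·(C_{R0}−C_R) = 0.2500×1.437 = 0.359 kmol/m³.
C_T = (C_{R0}−C_R)−C_S = 1.078 kmol/m³; S̃_{S/T} = 0.3593/1.078 = 0.333.

0.333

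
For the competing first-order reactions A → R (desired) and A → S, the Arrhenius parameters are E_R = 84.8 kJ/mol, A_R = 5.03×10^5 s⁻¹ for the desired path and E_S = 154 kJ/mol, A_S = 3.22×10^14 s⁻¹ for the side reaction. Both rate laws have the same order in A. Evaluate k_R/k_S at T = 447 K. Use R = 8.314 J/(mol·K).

Since both paths have the same order in A, the concentration cancels and S_{R/S} = k_R/k_S = (A_R/A_S)·exp[(E_S−E_R)/(RT)].
(E_S−E_R)/(RT) = (154−84.8)×10³/(8.314×447) = 69200/3716 = 18.62.
k_R/k_S = (5.03×10^5/3.22×10^14)·exp(18.62) = 1.562×10^-9 × 1.221×10^8 = 0.191.
Since E_R < E_S, lowering the temperature improves selectivity toward R.

0.191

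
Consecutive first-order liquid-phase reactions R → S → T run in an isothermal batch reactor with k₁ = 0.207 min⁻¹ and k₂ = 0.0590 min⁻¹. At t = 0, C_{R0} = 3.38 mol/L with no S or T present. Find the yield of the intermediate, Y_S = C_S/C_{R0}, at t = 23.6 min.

0.337

The intermediate concentration in a first-order A→B→C sequence is C_S = k₁C_{R0}(e^(−k₁t) − e^(−k₂t))/(k₂−k₁).
e^(−k₁t) = e^(−0.207×23.6) = e^(−4.885) = 0.007558; e^(−k₂t) = e^(−1.392) = 0.2485.
C_S = 0.207×3.38/(0.0590−0.207) × (0.007558−0.2485) = (-4.727)×(-0.2409) = 1.139 mol/L.
Y_S = C_S/C_{R0} = 1.139/3.38 = 0.337.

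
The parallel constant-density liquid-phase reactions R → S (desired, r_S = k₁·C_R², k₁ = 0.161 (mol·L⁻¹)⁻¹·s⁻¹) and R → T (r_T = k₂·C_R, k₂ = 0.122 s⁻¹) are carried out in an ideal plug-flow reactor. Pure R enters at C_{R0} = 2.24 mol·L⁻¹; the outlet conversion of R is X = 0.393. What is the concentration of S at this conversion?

0.617 mol·L⁻¹

C_R = C_{R0}(1−X) = 1.360 mol·L⁻¹.
Along a PFR/batch, dC_T/dC_R = −r_T/(r_S+r_T) = −k₂/(k₂+k₁·C_R).
Integrating from C_{R0} to C_R: C_T = (0.122/0.161)·ln[(0.122+0.161·2.24)/(0.122+0.161·1.36)] = 0.7578·ln(0.4826/0.3409) = 0.2634 mol·L⁻¹.
Then C_S = (C_{R0}−C_R) − C_T = 0.8803 − 0.2634 = 0.6169 mol·L⁻¹.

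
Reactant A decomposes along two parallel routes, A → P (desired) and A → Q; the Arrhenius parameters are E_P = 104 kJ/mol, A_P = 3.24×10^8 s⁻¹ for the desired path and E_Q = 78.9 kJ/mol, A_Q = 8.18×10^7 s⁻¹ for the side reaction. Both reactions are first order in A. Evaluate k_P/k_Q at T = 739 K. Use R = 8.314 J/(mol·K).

0.0666

With equal orders, S_{P/Q} = k_P/k_Q = (A_P/A_Q)·exp[(E_Q−E_P)/(RT)].
(E_Q−E_P)/(RT) = (78.9−104)×10³/(8.314×739) = -25100/6144 = -4.085.
k_P/k_Q = (3.24×10^8/8.18×10^7)·exp(-4.085) = 3.961 × 0.01682 = 0.0666.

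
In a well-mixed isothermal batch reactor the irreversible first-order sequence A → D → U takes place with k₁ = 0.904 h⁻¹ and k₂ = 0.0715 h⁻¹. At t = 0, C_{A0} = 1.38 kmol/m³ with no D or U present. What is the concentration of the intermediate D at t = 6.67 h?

0.927 kmol/m³

For first-order series with pure A initially, C_D(t) = k₁C_{A0}/(k₂−k₁)·(e^(−k₁t) − e^(−k₂t)).
e^(−k₁t) = e^(−0.904×6.67) = e^(−6.030) = 0.002406; e^(−k₂t) = e^(−0.4769) = 0.6207.
C_D = 0.904×1.38/(0.0715−0.904) × (0.002406−0.6207) = (-1.499)×(-0.6183) = 0.9265 kmol/m³.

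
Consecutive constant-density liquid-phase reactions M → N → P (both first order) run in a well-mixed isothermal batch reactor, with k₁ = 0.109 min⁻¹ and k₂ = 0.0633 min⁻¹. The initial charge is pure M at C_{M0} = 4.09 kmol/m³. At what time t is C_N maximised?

11.9 min

The intermediate peaks when r₁ = r₂, i.e. k₁e^(−k₁t) = k₂e^(−k₂t), giving t_opt = ln(k₂/k₁)/(k₂−k₁).
= ln(0.0633/0.109)/(0.0633−0.109) = ln(0.5807)/-0.04570 = -0.5435/-0.04570 = 11.9 min.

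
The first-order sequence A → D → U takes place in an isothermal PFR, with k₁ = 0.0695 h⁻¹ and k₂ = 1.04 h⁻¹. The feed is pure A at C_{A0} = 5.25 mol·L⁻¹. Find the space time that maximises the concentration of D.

2.79 h

For first-order series the maximum of C_D occurs at τ_opt = ln(k₂/k₁)/(k₂−k₁).
= ln(1.04/0.0695)/(1.04−0.0695) = ln(14.96)/0.9705 = 2.706/0.9705 = 2.79 h.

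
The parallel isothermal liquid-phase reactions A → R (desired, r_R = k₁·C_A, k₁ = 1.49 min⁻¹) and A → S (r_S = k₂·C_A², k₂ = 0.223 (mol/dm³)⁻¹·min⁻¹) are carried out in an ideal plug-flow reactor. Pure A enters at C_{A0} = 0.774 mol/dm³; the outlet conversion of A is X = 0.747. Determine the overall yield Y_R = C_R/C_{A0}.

0.697

C_A = C_{A0}(1−X) = 0.1958 mol/dm³.
Along a PFR/batch, dC_R/dC_A = −r_R/(r_R+r_S) = −k₁/(k₁+k₂·C_A).
Integrating from C_{A0} to C_A: C_R = (1.49/0.223)·ln[(1.49+0.223·0.774)/(1.49+0.223·0.196)] = 6.682·ln(1.663/1.534) = 0.5393 mol/dm³.
Y_R = C_R/C_{A0} = 0.5393/0.774 = 0.697.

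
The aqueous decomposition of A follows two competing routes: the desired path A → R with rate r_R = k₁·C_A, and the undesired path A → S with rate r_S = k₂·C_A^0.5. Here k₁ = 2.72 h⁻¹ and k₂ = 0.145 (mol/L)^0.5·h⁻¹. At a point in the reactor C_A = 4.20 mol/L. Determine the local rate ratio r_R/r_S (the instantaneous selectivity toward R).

S_{R/S} = r_R/r_S = (k₁·C_A)/(k₂·C_A^0.5) = (k₁/k₂)·C_A^0.5.
= (2.72×4.200) / (0.145×4.200^0.5) = 11.42/0.2972 = 38.4.

38.4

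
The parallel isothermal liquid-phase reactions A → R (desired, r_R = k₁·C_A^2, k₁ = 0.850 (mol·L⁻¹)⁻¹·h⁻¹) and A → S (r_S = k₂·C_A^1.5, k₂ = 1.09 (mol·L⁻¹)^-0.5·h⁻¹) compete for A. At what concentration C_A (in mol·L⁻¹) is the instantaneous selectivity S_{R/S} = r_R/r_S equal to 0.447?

S_{R/S} = (k₁/k₂)·C_A^0.5 ⇒ C_A = (S·k₂/k₁)^(2).
= (0.447×1.09/0.850)^(2) = (0.5732)^(2) = 0.329 mol·L⁻¹.

0.329 mol·L⁻¹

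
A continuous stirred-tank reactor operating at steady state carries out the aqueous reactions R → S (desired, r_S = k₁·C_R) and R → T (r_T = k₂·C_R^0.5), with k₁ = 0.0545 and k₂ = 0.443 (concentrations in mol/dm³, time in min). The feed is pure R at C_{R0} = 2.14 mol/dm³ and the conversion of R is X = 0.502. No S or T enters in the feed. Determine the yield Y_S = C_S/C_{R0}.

Exit C_R = C_{R0}(1−X) = 2.14×0.498 = 1.066 mol/dm³.
A CSTR operates uniformly at the exit composition, giving r_S = 0.05808 and r_T = 0.4573 (each k·C_R^n at C_R = 1.066).
Fraction of consumed R going to S: r_S/(r_S+r_T) = 0.1127.
C_S = 0.1127·C_{R0}·X = 0.1127×2.14×0.502 = 0.121 mol/dm³; Y_S = C_S/C_{R0} = 0.0566.

0.0566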